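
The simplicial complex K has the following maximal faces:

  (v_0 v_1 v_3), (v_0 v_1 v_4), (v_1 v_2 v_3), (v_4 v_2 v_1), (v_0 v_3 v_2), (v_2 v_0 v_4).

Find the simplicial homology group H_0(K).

H_0 ≅ Z.

Take the total order v_0 < v_1 < v_2 < v_3 < v_4 on the vertex set. Then K (dimension 2) consists of the simplices:

  0-simplices (5): [v_0], [v_1], [v_2], [v_3], [v_4]
  1-simplices (9): [v_0,v_1], [v_0,v_2], [v_0,v_3], [v_0,v_4], [v_1,v_2], [v_1,v_3], [v_1,v_4], [v_2,v_3], [v_2,v_4]
  2-simplices (6): [v_0,v_1,v_3], [v_0,v_1,v_4], [v_0,v_2,v_3], [v_0,v_2,v_4], [v_1,v_2,v_3], [v_1,v_2,v_4]

so the chain groups are C_0 ≅ Z^5, C_1 ≅ Z^9, C_2 ≅ Z^6.

Boundary ∂_1: C_1 → C_0 sends each edge [p,q] (with p < q) to q − p. For instance
  ∂[v_1,v_2] = [v_2] − [v_1].
The 5×9 boundary matrix has rank 4 and Smith normal form diag(1,1,1,1).

The boundary map ∂_2: C_2 → C_1 acts by ∂[p,q,r] = [q,r] − [p,r] + [p,q]. For instance
  ∂[v_0,v_2,v_3] = [v_2,v_3] − [v_0,v_3] + [v_0,v_2],
  ∂[v_0,v_2,v_4] = [v_2,v_4] − [v_0,v_4] + [v_0,v_2].
As a 9×6 matrix over Z this has rank 5, with invariant factors (1,1,1,1,1).

From H_k ≅ ker(∂_k) / im(∂_{k+1}) we obtain:

  H_0: rank C_0 − rank ∂_1 = 5 − 4 = 1, and the invariant factors of ∂_1 are all 1, so H_0 = Z.

(K is a triangulation of the 2-sphere S^2.)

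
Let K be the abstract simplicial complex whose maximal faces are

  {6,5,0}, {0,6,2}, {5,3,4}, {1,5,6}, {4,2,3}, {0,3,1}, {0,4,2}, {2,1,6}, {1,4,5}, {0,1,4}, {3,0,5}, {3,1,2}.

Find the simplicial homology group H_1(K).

Take the total order 0 < 1 < 2 < 3 < 4 < 5 < 6 on the vertex set. Then K (dimension 2) consists of the simplices:

  0-simplices (7): [0], [1], [2], [3], [4], [5], [6]
  1-simplices (18): [0,1], [0,2], [0,3], [0,4], [0,5], [0,6], [1,2], [1,3], [1,4], [1,5], [1,6], [2,3], [2,4], [2,6], [3,4], [3,5], [4,5], [5,6]
  2-simplices (12): [0,1,3], [0,1,4], [0,2,4], [0,2,6], [0,3,5], [0,5,6], [1,2,3], [1,2,6], [1,4,5], [1,5,6], [2,3,4], [3,4,5]

giving chain groups C_0 ≅ Z^7, C_1 ≅ Z^18, C_2 ≅ Z^12.

Boundary ∂_1: C_1 → C_0 is given by ∂[p,q] = [q] − [p]. For instance
  ∂[1,5] = [5] − [1].
This gives a 7×18 integer matrix of rank 6; reducing to Smith normal form yields diagonal entries (1,1,1,1,1,1).

∂_2: C_2 → C_1 maps a triangle to the signed sum of its edges. For instance
  ∂[2,3,4] = [3,4] − [2,4] + [2,3],
  ∂[0,5,6] = [5,6] − [0,6] + [0,5].
This gives a 18×12 integer matrix of rank 12; reducing to Smith normal form yields diagonal entries (1,1,1,1,1,1,1,1,1,1,1,2).

From H_k ≅ ker(∂_k) / im(∂_{k+1}) we obtain:

  H_1: rank ker ∂_1 − rank ∂_2 = (18 − 6) − 12 = 0, and ∂_2 has invariant factor 2 > 1, so H_1 ≅ Z_2.

H_1 ≅ Z_2.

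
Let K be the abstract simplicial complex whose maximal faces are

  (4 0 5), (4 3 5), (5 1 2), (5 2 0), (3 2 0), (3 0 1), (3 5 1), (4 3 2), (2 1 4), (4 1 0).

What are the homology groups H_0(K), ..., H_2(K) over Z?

Take the total order 0 < 1 < 2 < 3 < 4 < 5 on the vertex set. Then K (dimension 2) consists of the simplices:

  0-simplices (6): [0], [1], [2], [3], [4], [5]
  1-simplices (15): [0,1], [0,2], [0,3], [0,4], [0,5], [1,2], [1,3], [1,4], [1,5], [2,3], [2,4], [2,5], [3,4], [3,5], [4,5]
  2-simplices (10): [0,1,3], [0,1,4], [0,2,3], [0,2,5], [0,4,5], [1,2,4], [1,2,5], [1,3,5], [2,3,4], [3,4,5]

Hence C_0 ≅ Z^6, C_1 ≅ Z^15, C_2 ≅ Z^10.

Boundary ∂_1: C_1 → C_0 maps an edge to its endpoints' difference, ∂[p,q] = q − p.
As a 6×15 matrix over Z this has rank 5, with invariant factors (1,1,1,1,1).

The boundary map ∂_2: C_2 → C_1 maps a triangle to the signed sum of its edges. For instance
  ∂[1,2,4] = [2,4] − [1,4] + [1,2],
  ∂[0,1,3] = [1,3] − [0,3] + [0,1].
The resulting 15×10 matrix has rank 10, and its Smith normal form has invariant factors (1,1,1,1,1,1,1,1,1,2).

Now H_k = ker ∂_k / im ∂_{k+1}, so:

  H_0: rank C_0 − rank ∂_1 = 6 − 5 = 1, and the invariant factors of ∂_1 are all 1, so H_0 ≅ Z.
  H_1: rank ker ∂_1 − rank ∂_2 = (15 − 5) − 10 = 0, and ∂_2 has invariant factor 2 > 1, so H_1 ≅ Z/2Z.
  H_2: rank ker ∂_2 − rank ∂_3 = (10 − 10) − 0 = 0, and there is no ∂_3, so H_2 ≅ 0.

As a check, the Euler characteristic is 6 − 15 + 10 = 1, which agrees with 1 − 0 + 0 = 1.

H_0 = Z,  H_1 = Z/2Z,  H_2 = 0.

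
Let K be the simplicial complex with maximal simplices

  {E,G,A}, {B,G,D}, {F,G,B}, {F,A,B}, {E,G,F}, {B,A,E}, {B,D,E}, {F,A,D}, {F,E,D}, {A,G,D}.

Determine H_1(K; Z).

H_1 ≅ Z/2.

Fix the vertex order A < B < D < E < F < G and write every simplex with vertices in increasing order. Then dim K = 2 and the simplices of K are:

  0-simplices (6): A, B, D, E, F, G
  1-simplices (15): AB, AD, AE, AF, AG, BD, BE, BF, BG, DE, DF, DG, EF, EG, FG
  2-simplices (10): ABE, ABF, ADF, ADG, AEG, BDE, BDG, BFG, DEF, EFG

so the chain groups are C_0 ≅ Z^6, C_1 ≅ Z^15, C_2 ≅ Z^10.

The boundary map ∂_1: C_1 → C_0 maps an edge to its endpoints' difference, ∂[p,q] = q − p. For instance
  ∂AB = B − A.
The 6×15 boundary matrix has rank 5 and Smith normal form diag(1,1,1,1,1).

The boundary map ∂_2: C_2 → C_1 sends each 2-simplex [p,q,r] to [q,r] − [p,r] + [p,q]. For instance
  ∂DEF = EF − DF + DE,
  ∂EFG = FG − EG + EF.
This gives a 15×10 integer matrix of rank 10; reducing to Smith normal form yields diagonal entries (1,1,1,1,1,1,1,1,1,2).

Now H_k = ker ∂_k / im ∂_{k+1}, so:

  H_1: rank ker ∂_1 − rank ∂_2 = (15 − 5) − 10 = 0, and ∂_2 has invariant factor 2 > 1, so H_1 ≅ Z/2.

(K is a triangulation of the real projective plane RP^2.)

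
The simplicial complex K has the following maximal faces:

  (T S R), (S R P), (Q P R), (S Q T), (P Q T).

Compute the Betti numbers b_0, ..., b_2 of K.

b_0 = 1, b_1 = 1, b_2 = 0.

K has 5 vertices, 10 edges, 5 triangles.
rank ∂_0 = 0, rank ∂_1 = 4 ⇒ b_0 = 5 − 0 − 4 = 1; all invariant factors of ∂_1 are 1 so no torsion. So H_0 = Z.
rank ∂_1 = 4, rank ∂_2 = 5 ⇒ b_1 = 10 − 4 − 5 = 1; all invariant factors of ∂_2 are 1 so no torsion. So H_1 = Z.
rank ∂_2 = 5, rank ∂_3 = 0 ⇒ b_2 = 5 − 5 − 0 = 0. So H_2 = 0.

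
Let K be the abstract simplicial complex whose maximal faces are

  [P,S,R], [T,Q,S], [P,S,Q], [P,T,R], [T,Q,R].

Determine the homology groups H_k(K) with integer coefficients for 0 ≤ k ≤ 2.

H_0 = Z,  H_1 = Z,  H_2 = 0.

Order the vertices as P < Q < R < S < T. Listing each simplex with vertices in this order, K has dimension 2 with simplices:

  0-simplices (5): P, Q, R, S, T
  1-simplices (10): PQ, PR, PS, PT, QR, QS, QT, RS, RT, ST
  2-simplices (5): PQS, PRS, PRT, QRT, QST

Hence C_0 ≅ Z^5, C_1 ≅ Z^10, C_2 ≅ Z^5.

∂_1: C_1 → C_0 sends each edge [p,q] (with p < q) to q − p. For instance
  ∂ST = T − S.
As a 5×10 matrix over Z this has rank 4, with invariant factors (1,1,1,1).

Boundary ∂_2: C_2 → C_1 maps a triangle to the signed sum of its edges. For instance
  ∂QST = ST − QT + QS,
  ∂PQS = QS − PS + PQ.
As a 10×5 matrix over Z this has rank 5, with invariant factors (1,1,1,1,1).

Computing H_k = (kernel of ∂_k) / (image of ∂_{k+1}):

  H_0: rank C_0 − rank ∂_1 = 5 − 4 = 1, and the invariant factors of ∂_1 are all 1, so H_0 = Z.
  H_1: rank ker ∂_1 − rank ∂_2 = (10 − 4) − 5 = 1, and the invariant factors of ∂_2 are all 1, so H_1 = Z.
  H_2: rank ker ∂_2 − rank ∂_3 = (5 − 5) − 0 = 0, and there is no ∂_3, so H_2 = 0.

As a check, the Euler characteristic is 5 − 10 + 5 = 0, which agrees with 1 − 1 + 0 = 0.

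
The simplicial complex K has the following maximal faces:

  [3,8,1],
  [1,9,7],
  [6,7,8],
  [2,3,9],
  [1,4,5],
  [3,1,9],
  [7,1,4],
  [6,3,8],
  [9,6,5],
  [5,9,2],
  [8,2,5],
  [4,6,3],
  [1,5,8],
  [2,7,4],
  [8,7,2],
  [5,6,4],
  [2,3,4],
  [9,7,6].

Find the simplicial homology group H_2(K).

Fix the vertex order 1 < 2 < 3 < 4 < 5 < 6 < 7 < 8 < 9 and write every simplex with vertices in increasing order. Then dim K = 2 and the simplices of K are:

  0-simplices (9): [1], [2], [3], [4], [5], [6], [7], [8], [9]
  1-simplices (27): (27 of them)
  2-simplices (18): [1,3,8], [1,3,9], [1,4,5], [1,4,7], [1,5,8], [1,7,9], [2,3,4], [2,3,9], [2,4,7], [2,5,8], [2,5,9], [2,7,8], [3,4,6], [3,6,8], [4,5,6], [5,6,9], [6,7,8], [6,7,9]

giving chain groups C_0 ≅ Z^9, C_1 ≅ Z^27, C_2 ≅ Z^18.

Boundary ∂_1: C_1 → C_0 is given by ∂[p,q] = [q] − [p]. For instance
  ∂[1,5] = [5] − [1].
As a 9×27 matrix over Z this has rank 8, with invariant factors (1,1,1,1,1,1,1,1).

The boundary map ∂_2: C_2 → C_1 acts by ∂[p,q,r] = [q,r] − [p,r] + [p,q]. For instance
  ∂[2,4,7] = [4,7] − [2,7] + [2,4],
  ∂[6,7,8] = [7,8] − [6,8] + [6,7].
The resulting 27×18 matrix has rank 17, and its Smith normal form has invariant factors (1,1,1,1,1,1,1,1,1,1,1,1,1,1,1,1,1).

From H_k ≅ ker(∂_k) / im(∂_{k+1}) we obtain:

  H_2: rank ker ∂_2 − rank ∂_3 = (18 − 17) − 0 = 1, and there is no ∂_3, so H_2 ≅ Z.

H_2 ≅ Z.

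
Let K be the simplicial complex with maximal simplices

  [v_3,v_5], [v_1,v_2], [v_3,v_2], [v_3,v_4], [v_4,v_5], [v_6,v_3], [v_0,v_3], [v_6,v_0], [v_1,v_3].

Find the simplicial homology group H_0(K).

H_0 = Z.

Take the total order v_0 < v_1 < v_2 < v_3 < v_4 < v_5 < v_6 on the vertex set. Then K (dimension 1) consists of the simplices:

  0-simplices (7): [v_0], [v_1], [v_2], [v_3], [v_4], [v_5], [v_6]
  1-simplices (9): [v_0,v_3], [v_0,v_6], [v_1,v_2], [v_1,v_3], [v_2,v_3], [v_3,v_4], [v_3,v_5], [v_3,v_6], [v_4,v_5]

Hence C_0 ≅ Z^7, C_1 ≅ Z^9.

Boundary ∂_1: C_1 → C_0 sends each edge [p,q] (with p < q) to q − p.
The resulting 7×9 matrix has rank 6, and its Smith normal form has invariant factors (1,1,1,1,1,1).

From H_k ≅ ker(∂_k) / im(∂_{k+1}) we obtain:

  H_0: rank C_0 − rank ∂_1 = 7 − 6 = 1, and the invariant factors of ∂_1 are all 1, so H_0 ≅ Z.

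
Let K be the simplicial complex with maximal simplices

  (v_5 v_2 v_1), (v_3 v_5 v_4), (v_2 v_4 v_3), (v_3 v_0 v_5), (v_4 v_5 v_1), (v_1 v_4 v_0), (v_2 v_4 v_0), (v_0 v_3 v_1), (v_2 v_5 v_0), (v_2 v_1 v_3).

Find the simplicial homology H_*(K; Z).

Take the total order v_0 < v_1 < v_2 < v_3 < v_4 < v_5 on the vertex set. Then K (dimension 2) consists of the simplices:

  0-simplices (6): [v_0], [v_1], [v_2], [v_3], [v_4], [v_5]
  1-simplices (15): (15 of them)
  2-simplices (10): [v_0,v_1,v_3], [v_0,v_1,v_4], [v_0,v_2,v_4], [v_0,v_2,v_5], [v_0,v_3,v_5], [v_1,v_2,v_3], [v_1,v_2,v_5], [v_1,v_4,v_5], [v_2,v_3,v_4], [v_3,v_4,v_5]

so the chain groups are C_0 ≅ Z^6, C_1 ≅ Z^15, C_2 ≅ Z^10.

The boundary map ∂_1: C_1 → C_0 is given by ∂[p,q] = [q] − [p].
As a 6×15 matrix over Z this has rank 5, with invariant factors (1,1,1,1,1).

Boundary ∂_2: C_2 → C_1 maps a triangle to the signed sum of its edges. For instance
  ∂[v_0,v_3,v_5] = [v_3,v_5] − [v_0,v_5] + [v_0,v_3],
  ∂[v_3,v_4,v_5] = [v_4,v_5] − [v_3,v_5] + [v_3,v_4].
As a 15×10 matrix over Z this has rank 10, with invariant factors (1,1,1,1,1,1,1,1,1,2).

Now H_k = ker ∂_k / im ∂_{k+1}, so:

  H_0: rank C_0 − rank ∂_1 = 6 − 5 = 1, and the invariant factors of ∂_1 are all 1, so H_0 ≅ Z.
  H_1: rank ker ∂_1 − rank ∂_2 = (15 − 5) − 10 = 0, and ∂_2 has invariant factor 2 > 1, so H_1 ≅ Z/2.
  H_2: rank ker ∂_2 − rank ∂_3 = (10 − 10) − 0 = 0, and there is no ∂_3, so H_2 ≅ 0.

H_0 = Z,  H_1 = Z/2,  H_2 = 0.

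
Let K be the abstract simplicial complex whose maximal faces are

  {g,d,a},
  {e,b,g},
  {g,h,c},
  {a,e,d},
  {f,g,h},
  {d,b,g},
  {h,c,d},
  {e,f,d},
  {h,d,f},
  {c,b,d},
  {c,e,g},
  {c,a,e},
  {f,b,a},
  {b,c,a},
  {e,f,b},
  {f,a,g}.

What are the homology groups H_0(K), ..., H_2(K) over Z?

Take the total order a < b < c < d < e < f < g < h on the vertex set. Then K (dimension 2) consists of the simplices:

  0-simplices (8): a, b, c, d, e, f, g, h
  1-simplices (24): ab, ac, ad, ae, af, ag, bc, bd, be, bf, bg, cd, ce, cg, ch, de, df, dg, dh, ef, eg, fg, fh, gh
  2-simplices (16): abc, abf, ace, ade, adg, afg, bcd, bdg, bef, beg, cdh, ceg, cgh, def, dfh, fgh

giving chain groups C_0 ≅ Z^8, C_1 ≅ Z^24, C_2 ≅ Z^16.

∂_1: C_1 → C_0 sends each edge [p,q] (with p < q) to q − p. For instance
  ∂bd = d − b.
As a 8×24 matrix over Z this has rank 7, with invariant factors (1,1,1,1,1,1,1).

∂_2: C_2 → C_1 maps a triangle to the signed sum of its edges. For instance
  ∂abf = bf − af + ab,
  ∂bef = ef − bf + be.
The resulting 24×16 matrix has rank 15, and its Smith normal form has invariant factors (1,1,1,1,1,1,1,1,1,1,1,1,1,1,1).

Computing H_k = (kernel of ∂_k) / (image of ∂_{k+1}):

  H_0: rank C_0 − rank ∂_1 = 8 − 7 = 1, and the invariant factors of ∂_1 are all 1, so H_0 = Z.
  H_1: rank ker ∂_1 − rank ∂_2 = (24 − 7) − 15 = 2, and the invariant factors of ∂_2 are all 1, so H_1 = Z^2.
  H_2: rank ker ∂_2 − rank ∂_3 = (16 − 15) − 0 = 1, and there is no ∂_3, so H_2 = Z.

H_0 = Z,  H_1 = Z^2,  H_2 = Z.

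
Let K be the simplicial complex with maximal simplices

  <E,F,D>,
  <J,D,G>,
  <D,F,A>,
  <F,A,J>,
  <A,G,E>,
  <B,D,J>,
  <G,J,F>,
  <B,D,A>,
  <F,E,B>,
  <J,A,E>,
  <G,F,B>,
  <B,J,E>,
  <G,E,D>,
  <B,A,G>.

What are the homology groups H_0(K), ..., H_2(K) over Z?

Take the total order A < B < D < E < F < G < J on the vertex set. Then K (dimension 2) consists of the simplices:

  0-simplices (7): A, B, D, E, F, G, J
  1-simplices (21): AB, AD, AE, AF, AG, AJ, BD, BE, BF, BG, BJ, DE, DF, DG, DJ, EF, EG, EJ, FG, FJ, GJ
  2-simplices (14): ABD, ABG, ADF, AEG, AEJ, AFJ, BDJ, BEF, BEJ, BFG, DEF, DEG, DGJ, FGJ

giving chain groups C_0 ≅ Z^7, C_1 ≅ Z^21, C_2 ≅ Z^14.

∂_1: C_1 → C_0 sends each edge [p,q] (with p < q) to q − p.
This gives a 7×21 integer matrix of rank 6; reducing to Smith normal form yields diagonal entries (1,1,1,1,1,1).

The boundary map ∂_2: C_2 → C_1 acts by ∂[p,q,r] = [q,r] − [p,r] + [p,q]. For instance
  ∂FGJ = GJ − FJ + FG,
  ∂BFG = FG − BG + BF.
The 21×14 boundary matrix has rank 13 and Smith normal form diag(1,1,1,1,1,1,1,1,1,1,1,1,1).

Reading off H_k = ker ∂_k / im ∂_{k+1}:

  H_0: rank C_0 − rank ∂_1 = 7 − 6 = 1, and the invariant factors of ∂_1 are all 1, so H_0 ≅ Z.
  H_1: rank ker ∂_1 − rank ∂_2 = (21 − 6) − 13 = 2, and the invariant factors of ∂_2 are all 1, so H_1 ≅ Z^2.
  H_2: rank ker ∂_2 − rank ∂_3 = (14 − 13) − 0 = 1, and there is no ∂_3, so H_2 ≅ Z.

(K is a triangulation of the torus T^2.)

H_0 = Z,  H_1 = Z^2,  H_2 = Z.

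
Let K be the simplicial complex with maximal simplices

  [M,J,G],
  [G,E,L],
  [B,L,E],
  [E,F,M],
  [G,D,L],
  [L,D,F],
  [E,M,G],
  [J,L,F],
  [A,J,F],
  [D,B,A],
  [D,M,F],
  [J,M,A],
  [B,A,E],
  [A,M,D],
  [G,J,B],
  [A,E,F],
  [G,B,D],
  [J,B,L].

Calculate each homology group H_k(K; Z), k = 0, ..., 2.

Take the total order A < B < D < E < F < G < J < L < M on the vertex set. Then K (dimension 2) consists of the simplices:

  0-simplices (9): A, B, D, E, F, G, J, L, M
  1-simplices (27): AB, AD, AE, AF, AJ, AM, BD, BE, BG, BJ, BL, DF, DG, DL, DM, EF, EG, EL, EM, FJ, FL, FM, GJ, GL, GM, JL, JM
  2-simplices (18): ABD, ABE, ADM, AEF, AFJ, AJM, BDG, BEL, BGJ, BJL, DFL, DFM, DGL, EFM, EGL, EGM, FJL, GJM

giving chain groups C_0 ≅ Z^9, C_1 ≅ Z^27, C_2 ≅ Z^18.

∂_1: C_1 → C_0 is given by ∂[p,q] = [q] − [p].
As a 9×27 matrix over Z this has rank 8, with invariant factors (1,1,1,1,1,1,1,1).

Boundary ∂_2: C_2 → C_1 maps a triangle to the signed sum of its edges. For instance
  ∂BGJ = GJ − BJ + BG,
  ∂ABD = BD − AD + AB.
This gives a 27×18 integer matrix of rank 18; reducing to Smith normal form yields diagonal entries (1,1,1,1,1,1,1,1,1,1,1,1,1,1,1,1,1,2).

From H_k ≅ ker(∂_k) / im(∂_{k+1}) we obtain:

  H_0: rank C_0 − rank ∂_1 = 9 − 8 = 1, and the invariant factors of ∂_1 are all 1, so H_0 ≅ Z.
  H_1: rank ker ∂_1 − rank ∂_2 = (27 − 8) − 18 = 1, and ∂_2 has invariant factor 2 > 1, so H_1 ≅ Z × Z/2.
  H_2: rank ker ∂_2 − rank ∂_3 = (18 − 18) − 0 = 0, and there is no ∂_3, so H_2 ≅ 0.

As a check, the Euler characteristic is 9 − 27 + 18 = 0, which agrees with 1 − 1 + 0 = 0.
(K is a triangulation of the Klein bottle.)

H_0 = Z,  H_1 = Z × Z/2,  H_2 = 0.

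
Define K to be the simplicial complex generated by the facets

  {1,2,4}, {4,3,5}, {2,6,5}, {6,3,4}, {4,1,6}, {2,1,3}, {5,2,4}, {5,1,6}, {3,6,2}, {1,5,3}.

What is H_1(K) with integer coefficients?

H_1 ≅ Z/2Z.

We work with the vertex ordering 1 < 2 < 3 < 4 < 5 < 6. The simplices of K, each written with vertices in increasing order, are:

  0-simplices (6): [1], [2], [3], [4], [5], [6]
  1-simplices (15): [1,2], [1,3], [1,4], [1,5], [1,6], [2,3], [2,4], [2,5], [2,6], [3,4], [3,5], [3,6], [4,5], [4,6], [5,6]
  2-simplices (10): [1,2,3], [1,2,4], [1,3,5], [1,4,6], [1,5,6], [2,3,6], [2,4,5], [2,5,6], [3,4,5], [3,4,6]

giving chain groups C_0 ≅ Z^6, C_1 ≅ Z^15, C_2 ≅ Z^10.

Boundary ∂_1: C_1 → C_0 sends each edge [p,q] (with p < q) to q − p.
As a 6×15 matrix over Z this has rank 5, with invariant factors (1,1,1,1,1).

∂_2: C_2 → C_1 maps a triangle to the signed sum of its edges. For instance
  ∂[2,5,6] = [5,6] − [2,6] + [2,5],
  ∂[1,2,3] = [2,3] − [1,3] + [1,2].
The 15×10 boundary matrix has rank 10 and Smith normal form diag(1,1,1,1,1,1,1,1,1,2).

Now H_k = ker ∂_k / im ∂_{k+1}, so:

  H_1: rank ker ∂_1 − rank ∂_2 = (15 − 5) − 10 = 0, and ∂_2 has invariant factor 2 > 1, so H_1 = Z/2Z.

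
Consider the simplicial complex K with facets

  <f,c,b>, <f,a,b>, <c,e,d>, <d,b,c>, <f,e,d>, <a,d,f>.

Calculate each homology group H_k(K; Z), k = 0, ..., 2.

H_0 ≅ Z,  H_1 ≅ Z,  H_2 = 0.

Take the total order a < b < c < d < e < f on the vertex set. Then K (dimension 2) consists of the simplices:

  0-simplices (6): a, b, c, d, e, f
  1-simplices (12): ab, ad, af, bc, bd, bf, cd, ce, cf, de, df, ef
  2-simplices (6): abf, adf, bcd, bcf, cde, def

giving chain groups C_0 ≅ Z^6, C_1 ≅ Z^12, C_2 ≅ Z^6.

The boundary map ∂_1: C_1 → C_0 is given by ∂[p,q] = [q] − [p].
The resulting 6×12 matrix has rank 5, and its Smith normal form has invariant factors (1,1,1,1,1).

Boundary ∂_2: C_2 → C_1 sends each 2-simplex [p,q,r] to [q,r] − [p,r] + [p,q]. For instance
  ∂bcd = cd − bd + bc,
  ∂cde = de − ce + cd.
The 12×6 boundary matrix has rank 6 and Smith normal form diag(1,1,1,1,1,1).

Computing H_k = (kernel of ∂_k) / (image of ∂_{k+1}):

  H_0: rank C_0 − rank ∂_1 = 6 − 5 = 1, and the invariant factors of ∂_1 are all 1, so H_0 = Z.
  H_1: rank ker ∂_1 − rank ∂_2 = (12 − 5) − 6 = 1, and the invariant factors of ∂_2 are all 1, so H_1 = Z.
  H_2: rank ker ∂_2 − rank ∂_3 = (6 − 6) − 0 = 0, and there is no ∂_3, so H_2 = 0.

As a check, the Euler characteristic is 6 − 12 + 6 = 0, which agrees with 1 − 1 + 0 = 0.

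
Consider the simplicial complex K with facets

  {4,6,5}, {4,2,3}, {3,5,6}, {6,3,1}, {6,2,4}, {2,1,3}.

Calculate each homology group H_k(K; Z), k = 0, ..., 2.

H_0 = Z,  H_1 = Z,  H_2 = 0.

We work with the vertex ordering 1 < 2 < 3 < 4 < 5 < 6. The simplices of K, each written with vertices in increasing order, are:

  0-simplices (6): [1], [2], [3], [4], [5], [6]
  1-simplices (12): [1,2], [1,3], [1,6], [2,3], [2,4], [2,6], [3,4], [3,5], [3,6], [4,5], [4,6], [5,6]
  2-simplices (6): [1,2,3], [1,3,6], [2,3,4], [2,4,6], [3,5,6], [4,5,6]

so the chain groups are C_0 ≅ Z^6, C_1 ≅ Z^12, C_2 ≅ Z^6.

∂_1: C_1 → C_0 maps an edge to its endpoints' difference, ∂[p,q] = q − p. For instance
  ∂[1,2] = [2] − [1].
This gives a 6×12 integer matrix of rank 5; reducing to Smith normal form yields diagonal entries (1,1,1,1,1).

The boundary map ∂_2: C_2 → C_1 maps a triangle to the signed sum of its edges. For instance
  ∂[1,3,6] = [3,6] − [1,6] + [1,3],
  ∂[3,5,6] = [5,6] − [3,6] + [3,5].
The 12×6 boundary matrix has rank 6 and Smith normal form diag(1,1,1,1,1,1).

Computing H_k = (kernel of ∂_k) / (image of ∂_{k+1}):

  H_0: rank C_0 − rank ∂_1 = 6 − 5 = 1, and the invariant factors of ∂_1 are all 1, so H_0 = Z.
  H_1: rank ker ∂_1 − rank ∂_2 = (12 − 5) − 6 = 1, and the invariant factors of ∂_2 are all 1, so H_1 = Z.
  H_2: rank ker ∂_2 − rank ∂_3 = (6 − 6) − 0 = 0, and there is no ∂_3, so H_2 = 0.

As a check, the Euler characteristic is 6 − 12 + 6 = 0, which agrees with 1 − 1 + 0 = 0.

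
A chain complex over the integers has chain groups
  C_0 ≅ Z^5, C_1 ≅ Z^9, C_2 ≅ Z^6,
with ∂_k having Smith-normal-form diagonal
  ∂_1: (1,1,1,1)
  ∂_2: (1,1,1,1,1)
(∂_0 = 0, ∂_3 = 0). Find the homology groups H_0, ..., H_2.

H_0: b_0 = 5 − 0 − 4 = 1; torsion from ∂_1 factors > 1: none. So H_0 ≅ Z.
H_1: b_1 = 9 − 4 − 5 = 0; torsion from ∂_2 factors > 1: none. So H_1 ≅ 0.
H_2: b_2 = 6 − 5 − 0 = 1; torsion from ∂_3 factors > 1: none. So H_2 ≅ Z.

H_0 ≅ Z,  H_1 = 0,  H_2 ≅ Z.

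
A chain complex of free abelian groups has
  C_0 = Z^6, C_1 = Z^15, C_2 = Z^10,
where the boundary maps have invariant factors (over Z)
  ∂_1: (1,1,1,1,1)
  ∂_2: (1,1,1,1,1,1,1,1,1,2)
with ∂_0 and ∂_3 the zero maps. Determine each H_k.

H_0: b_0 = 6 − 0 − 5 = 1; torsion from ∂_1 factors > 1: none. So H_0 ≅ Z.
H_1: b_1 = 15 − 5 − 10 = 0; torsion from ∂_2 factors > 1: [2]. So H_1 ≅ Z/2.
H_2: b_2 = 10 − 10 − 0 = 0; torsion from ∂_3 factors > 1: none. So H_2 ≅ 0.

H_0 ≅ Z,  H_1 ≅ Z/2,  H_2 = 0.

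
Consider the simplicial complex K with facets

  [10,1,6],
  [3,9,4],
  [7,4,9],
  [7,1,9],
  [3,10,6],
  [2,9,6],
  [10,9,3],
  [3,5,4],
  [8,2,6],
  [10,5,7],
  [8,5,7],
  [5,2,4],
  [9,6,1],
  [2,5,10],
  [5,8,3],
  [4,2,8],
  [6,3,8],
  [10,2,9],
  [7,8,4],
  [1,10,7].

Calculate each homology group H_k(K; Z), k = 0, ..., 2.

We work with the vertex ordering 1 < 2 < 3 < 4 < 5 < 6 < 7 < 8 < 9 < 10. The simplices of K, each written with vertices in increasing order, are:

  0-simplices (10): [1], [2], [3], [4], [5], [6], [7], [8], [9], [10]
  1-simplices (30): (30 of them)
  2-simplices (20): (20 of them)

so the chain groups are C_0 ≅ Z^10, C_1 ≅ Z^30, C_2 ≅ Z^20.

The boundary map ∂_1: C_1 → C_0 is given by ∂[p,q] = [q] − [p]. For instance
  ∂[3,9] = [9] − [3].
The 10×30 boundary matrix has rank 9 and Smith normal form diag(1,1,1,1,1,1,1,1,1).

∂_2: C_2 → C_1 maps a triangle to the signed sum of its edges. For instance
  ∂[3,6,8] = [6,8] − [3,8] + [3,6],
  ∂[3,9,10] = [9,10] − [3,10] + [3,9].
As a 30×20 matrix over Z this has rank 20, with invariant factors (1,1,1,1,1,1,1,1,1,1,1,1,1,1,1,1,1,1,1,2).

Now H_k = ker ∂_k / im ∂_{k+1}, so:

  H_0: rank C_0 − rank ∂_1 = 10 − 9 = 1, and the invariant factors of ∂_1 are all 1, so H_0 = Z.
  H_1: rank ker ∂_1 − rank ∂_2 = (30 − 9) − 20 = 1, and ∂_2 has invariant factor 2 > 1, so H_1 = Z × Z/2.
  H_2: rank ker ∂_2 − rank ∂_3 = (20 − 20) − 0 = 0, and there is no ∂_3, so H_2 = 0.

H_0 = Z,  H_1 = Z × Z/2,  H_2 = 0.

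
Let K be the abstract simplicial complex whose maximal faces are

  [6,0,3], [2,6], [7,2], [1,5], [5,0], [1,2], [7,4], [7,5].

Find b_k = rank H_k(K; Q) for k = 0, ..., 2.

b_0 = 1, b_1 = 2, b_2 = 0.

Order the vertices as 0 < 1 < 2 < 3 < 4 < 5 < 6 < 7. Listing each simplex with vertices in this order, K has dimension 2 with simplices:

  0-simplices (8): [0], [1], [2], [3], [4], [5], [6], [7]
  1-simplices (10): [0,3], [0,5], [0,6], [1,2], [1,5], [2,6], [2,7], [3,6], [4,7], [5,7]
  2-simplices (1): [0,3,6]

Hence C_0 ≅ Z^8, C_1 ≅ Z^10, C_2 ≅ Z^1.

Boundary ∂_1: C_1 → C_0 is given by ∂[p,q] = [q] − [p]. For instance
  ∂[2,6] = [6] − [2].
This gives a 8×10 integer matrix of rank 7; reducing to Smith normal form yields diagonal entries (1,1,1,1,1,1,1).

∂_2: C_2 → C_1 acts by ∂[p,q,r] = [q,r] − [p,r] + [p,q]. For instance
  ∂[0,3,6] = [3,6] − [0,6] + [0,3].
This gives a 10×1 integer matrix of rank 1; reducing to Smith normal form yields diagonal entries (1).

Now H_k = ker ∂_k / im ∂_{k+1}, so:

  H_0: rank C_0 − rank ∂_1 = 8 − 7 = 1, and the invariant factors of ∂_1 are all 1, so H_0 = Z.
  H_1: rank ker ∂_1 − rank ∂_2 = (10 − 7) − 1 = 2, and the invariant factors of ∂_2 are all 1, so H_1 = Z^2.
  H_2: rank ker ∂_2 − rank ∂_3 = (1 − 1) − 0 = 0, and there is no ∂_3, so H_2 = 0.

As a check, the Euler characteristic is 8 − 10 + 1 = -1, which agrees with 1 − 2 + 0 = -1.

Hence the Betti numbers are b_0 = 1, b_1 = 2, b_2 = 0.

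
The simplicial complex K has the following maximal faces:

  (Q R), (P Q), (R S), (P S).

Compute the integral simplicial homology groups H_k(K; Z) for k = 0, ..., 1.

K has 4 vertices, 4 edges.
rank ∂_0 = 0, rank ∂_1 = 3 ⇒ b_0 = 4 − 0 − 3 = 1; all invariant factors of ∂_1 are 1 so no torsion. So H_0 ≅ Z.
rank ∂_1 = 3, rank ∂_2 = 0 ⇒ b_1 = 4 − 3 − 0 = 1. So H_1 ≅ Z.

H_0 ≅ Z,  H_1 ≅ Z.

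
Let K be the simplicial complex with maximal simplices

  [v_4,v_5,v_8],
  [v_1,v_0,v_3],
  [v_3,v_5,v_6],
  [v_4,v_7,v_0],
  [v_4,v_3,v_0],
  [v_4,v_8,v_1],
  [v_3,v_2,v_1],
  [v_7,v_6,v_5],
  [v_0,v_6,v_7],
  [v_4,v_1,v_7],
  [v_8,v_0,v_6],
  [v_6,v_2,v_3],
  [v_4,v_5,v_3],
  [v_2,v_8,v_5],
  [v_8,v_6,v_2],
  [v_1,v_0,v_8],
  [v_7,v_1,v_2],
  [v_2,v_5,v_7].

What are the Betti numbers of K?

Order the vertices as v_0 < v_1 < v_2 < v_3 < v_4 < v_5 < v_6 < v_7 < v_8. Listing each simplex with vertices in this order, K has dimension 2 with simplices:

  0-simplices (9): [v_0], [v_1], [v_2], [v_3], [v_4], [v_5], [v_6], [v_7], [v_8]
  1-simplices (27): (27 of them)
  2-simplices (18): (18 of them)

so the chain groups are C_0 ≅ Z^9, C_1 ≅ Z^27, C_2 ≅ Z^18.

Boundary ∂_1: C_1 → C_0 is given by ∂[p,q] = [q] − [p].
This gives a 9×27 integer matrix of rank 8; reducing to Smith normal form yields diagonal entries (1,1,1,1,1,1,1,1).

The boundary map ∂_2: C_2 → C_1 maps a triangle to the signed sum of its edges. For instance
  ∂[v_1,v_4,v_8] = [v_4,v_8] − [v_1,v_8] + [v_1,v_4],
  ∂[v_0,v_1,v_3] = [v_1,v_3] − [v_0,v_3] + [v_0,v_1].
The 27×18 boundary matrix has rank 18 and Smith normal form diag(1,1,1,1,1,1,1,1,1,1,1,1,1,1,1,1,1,2).

From H_k ≅ ker(∂_k) / im(∂_{k+1}) we obtain:

  H_0: rank C_0 − rank ∂_1 = 9 − 8 = 1, and the invariant factors of ∂_1 are all 1, so H_0 ≅ Z.
  H_1: rank ker ∂_1 − rank ∂_2 = (27 − 8) − 18 = 1, and ∂_2 has invariant factor 2 > 1, so H_1 ≅ Z ⊕ Z/2.
  H_2: rank ker ∂_2 − rank ∂_3 = (18 − 18) − 0 = 0, and there is no ∂_3, so H_2 ≅ 0.

As a check, the Euler characteristic is 9 − 27 + 18 = 0, which agrees with 1 − 1 + 0 = 0.

Hence the Betti numbers are b_0 = 1, b_1 = 1, b_2 = 0.

b_0 = 1, b_1 = 1, b_2 = 0.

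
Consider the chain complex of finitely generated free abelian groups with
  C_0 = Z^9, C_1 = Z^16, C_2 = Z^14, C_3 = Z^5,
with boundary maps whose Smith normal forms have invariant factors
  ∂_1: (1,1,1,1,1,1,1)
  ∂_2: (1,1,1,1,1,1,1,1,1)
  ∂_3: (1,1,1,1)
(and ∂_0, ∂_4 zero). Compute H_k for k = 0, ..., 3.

H_0 = Z^2,  H_1 = 0,  H_2 = Z,  H_3 = Z.

H_0: b_0 = 9 − 0 − 7 = 2; torsion from ∂_1 factors > 1: none. So H_0 = Z^2.
H_1: b_1 = 16 − 7 − 9 = 0; torsion from ∂_2 factors > 1: none. So H_1 = 0.
H_2: b_2 = 14 − 9 − 4 = 1; torsion from ∂_3 factors > 1: none. So H_2 = Z.
H_3: b_3 = 5 − 4 − 0 = 1; torsion from ∂_4 factors > 1: none. So H_3 = Z.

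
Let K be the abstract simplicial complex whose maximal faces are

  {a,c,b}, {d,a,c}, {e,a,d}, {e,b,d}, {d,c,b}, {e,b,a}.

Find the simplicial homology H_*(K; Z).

H_0 = Z,  H_1 = 0,  H_2 = Z.

K has 5 vertices, 9 edges, 6 triangles.
rank ∂_0 = 0, rank ∂_1 = 4 ⇒ b_0 = 5 − 0 − 4 = 1; all invariant factors of ∂_1 are 1 so no torsion. So H_0 = Z.
rank ∂_1 = 4, rank ∂_2 = 5 ⇒ b_1 = 9 − 4 − 5 = 0; all invariant factors of ∂_2 are 1 so no torsion. So H_1 = 0.
rank ∂_2 = 5, rank ∂_3 = 0 ⇒ b_2 = 6 − 5 − 0 = 1. So H_2 = Z.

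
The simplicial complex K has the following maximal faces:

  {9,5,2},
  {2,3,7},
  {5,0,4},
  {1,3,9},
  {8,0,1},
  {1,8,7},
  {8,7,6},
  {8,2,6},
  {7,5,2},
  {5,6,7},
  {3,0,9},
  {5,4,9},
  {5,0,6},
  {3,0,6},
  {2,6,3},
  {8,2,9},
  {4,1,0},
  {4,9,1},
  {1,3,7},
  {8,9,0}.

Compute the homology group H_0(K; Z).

K has 10 vertices, 30 edges, 20 triangles.
rank ∂_0 = 0, rank ∂_1 = 9 ⇒ b_0 = 10 − 0 − 9 = 1; all invariant factors of ∂_1 are 1 so no torsion. So H_0 = Z.

H_0 = Z.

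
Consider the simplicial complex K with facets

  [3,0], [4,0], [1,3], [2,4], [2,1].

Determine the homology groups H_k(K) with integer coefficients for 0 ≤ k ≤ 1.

Order the vertices as 0 < 1 < 2 < 3 < 4. Listing each simplex with vertices in this order, K has dimension 1 with simplices:

  0-simplices (5): [0], [1], [2], [3], [4]
  1-simplices (5): [0,3], [0,4], [1,2], [1,3], [2,4]

Hence C_0 ≅ Z^5, C_1 ≅ Z^5.

The boundary map ∂_1: C_1 → C_0 is given by ∂[p,q] = [q] − [p]. For instance
  ∂[1,2] = [2] − [1].
The 5×5 boundary matrix has rank 4 and Smith normal form diag(1,1,1,1).

Computing H_k = (kernel of ∂_k) / (image of ∂_{k+1}):

  H_0: rank C_0 − rank ∂_1 = 5 − 4 = 1, and the invariant factors of ∂_1 are all 1, so H_0 = Z.
  H_1: rank ker ∂_1 − rank ∂_2 = (5 − 4) − 0 = 1, and there is no ∂_2, so H_1 = Z.

H_0 ≅ Z,  H_1 ≅ Z.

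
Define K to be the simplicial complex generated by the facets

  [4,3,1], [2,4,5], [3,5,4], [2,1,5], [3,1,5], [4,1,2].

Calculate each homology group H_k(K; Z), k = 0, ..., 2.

K has 5 vertices, 9 edges, 6 triangles.
rank ∂_0 = 0, rank ∂_1 = 4 ⇒ b_0 = 5 − 0 − 4 = 1; all invariant factors of ∂_1 are 1 so no torsion. So H_0 = Z.
rank ∂_1 = 4, rank ∂_2 = 5 ⇒ b_1 = 9 − 4 − 5 = 0; all invariant factors of ∂_2 are 1 so no torsion. So H_1 = 0.
rank ∂_2 = 5, rank ∂_3 = 0 ⇒ b_2 = 6 − 5 − 0 = 1. So H_2 = Z.

H_0 = Z,  H_1 = 0,  H_2 = Z.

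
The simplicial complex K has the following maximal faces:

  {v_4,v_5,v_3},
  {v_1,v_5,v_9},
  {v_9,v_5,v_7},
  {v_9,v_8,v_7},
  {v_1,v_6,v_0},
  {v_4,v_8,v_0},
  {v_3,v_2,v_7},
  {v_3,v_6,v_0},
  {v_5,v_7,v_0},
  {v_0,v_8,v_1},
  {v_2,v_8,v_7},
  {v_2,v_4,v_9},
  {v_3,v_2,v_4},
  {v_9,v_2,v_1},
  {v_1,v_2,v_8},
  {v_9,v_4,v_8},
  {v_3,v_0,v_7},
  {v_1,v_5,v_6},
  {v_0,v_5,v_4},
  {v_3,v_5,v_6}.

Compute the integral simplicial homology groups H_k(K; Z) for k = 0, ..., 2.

H_0 = Z,  H_1 = Z ⊕ Z/2,  H_2 = 0.

Take the total order v_0 < v_1 < v_2 < v_3 < v_4 < v_5 < v_6 < v_7 < v_8 < v_9 on the vertex set. Then K (dimension 2) consists of the simplices:

  0-simplices (10): [v_0], [v_1], [v_2], [v_3], [v_4], [v_5], [v_6], [v_7], [v_8], [v_9]
  1-simplices (30): (30 of them)
  2-simplices (20): (20 of them)

so the chain groups are C_0 ≅ Z^10, C_1 ≅ Z^30, C_2 ≅ Z^20.

∂_1: C_1 → C_0 is given by ∂[p,q] = [q] − [p]. For instance
  ∂[v_0,v_8] = [v_8] − [v_0].
As a 10×30 matrix over Z this has rank 9, with invariant factors (1,1,1,1,1,1,1,1,1).

∂_2: C_2 → C_1 sends each 2-simplex [p,q,r] to [q,r] − [p,r] + [p,q]. For instance
  ∂[v_0,v_3,v_6] = [v_3,v_6] − [v_0,v_6] + [v_0,v_3],
  ∂[v_1,v_2,v_8] = [v_2,v_8] − [v_1,v_8] + [v_1,v_2].
This gives a 30×20 integer matrix of rank 20; reducing to Smith normal form yields diagonal entries (1,1,1,1,1,1,1,1,1,1,1,1,1,1,1,1,1,1,1,2).

Reading off H_k = ker ∂_k / im ∂_{k+1}:

  H_0: rank C_0 − rank ∂_1 = 10 − 9 = 1, and the invariant factors of ∂_1 are all 1, so H_0 = Z.
  H_1: rank ker ∂_1 − rank ∂_2 = (30 − 9) − 20 = 1, and ∂_2 has invariant factor 2 > 1, so H_1 = Z ⊕ Z/2.
  H_2: rank ker ∂_2 − rank ∂_3 = (20 − 20) − 0 = 0, and there is no ∂_3, so H_2 = 0.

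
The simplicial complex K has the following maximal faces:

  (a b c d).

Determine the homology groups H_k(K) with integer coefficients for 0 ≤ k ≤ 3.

Take the total order a < b < c < d on the vertex set. Then K (dimension 3) consists of the simplices:

  0-simplices (4): a, b, c, d
  1-simplices (6): ab, ac, ad, bc, bd, cd
  2-simplices (4): abc, abd, acd, bcd
  3-simplices (1): abcd

so the chain groups are C_0 ≅ Z^4, C_1 ≅ Z^6, C_2 ≅ Z^4, C_3 ≅ Z^1.

∂_1: C_1 → C_0 maps an edge to its endpoints' difference, ∂[p,q] = q − p. For instance
  ∂ac = c − a.
As a 4×6 matrix over Z this has rank 3, with invariant factors (1,1,1).

Boundary ∂_2: C_2 → C_1 maps a triangle to the signed sum of its edges. For instance
  ∂acd = cd − ad + ac,
  ∂bcd = cd − bd + bc.
The resulting 6×4 matrix has rank 3, and its Smith normal form has invariant factors (1,1,1).

∂_3: C_3 → C_2 sends each 3-simplex σ to the alternating sum Σ_i (−1)^i (σ with its i-th vertex removed). For instance
  ∂abcd = bcd − acd + abd − abc.
This gives a 4×1 integer matrix of rank 1; reducing to Smith normal form yields diagonal entries (1).

Computing H_k = (kernel of ∂_k) / (image of ∂_{k+1}):

  H_0: rank C_0 − rank ∂_1 = 4 − 3 = 1, and the invariant factors of ∂_1 are all 1, so H_0 ≅ Z.
  H_1: rank ker ∂_1 − rank ∂_2 = (6 − 3) − 3 = 0, and the invariant factors of ∂_2 are all 1, so H_1 ≅ 0.
  H_2: rank ker ∂_2 − rank ∂_3 = (4 − 3) − 1 = 0, and the invariant factors of ∂_3 are all 1, so H_2 ≅ 0.
  H_3: rank ker ∂_3 − rank ∂_4 = (1 − 1) − 0 = 0, and there is no ∂_4, so H_3 ≅ 0.

(K is a triangulation of the 3-simplex.)

H_0 = Z,  H_1 = 0,  H_2 = 0,  H_3 = 0.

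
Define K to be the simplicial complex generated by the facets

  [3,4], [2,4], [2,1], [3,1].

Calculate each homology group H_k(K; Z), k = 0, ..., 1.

H_0 = Z,  H_1 = Z.

We work with the vertex ordering 1 < 2 < 3 < 4. The simplices of K, each written with vertices in increasing order, are:

  0-simplices (4): [1], [2], [3], [4]
  1-simplices (4): [1,2], [1,3], [2,4], [3,4]

giving chain groups C_0 ≅ Z^4, C_1 ≅ Z^4.

The boundary map ∂_1: C_1 → C_0 maps an edge to its endpoints' difference, ∂[p,q] = q − p. For instance
  ∂[1,2] = [2] − [1].
The 4×4 boundary matrix has rank 3 and Smith normal form diag(1,1,1).

Computing H_k = (kernel of ∂_k) / (image of ∂_{k+1}):

  H_0: rank C_0 − rank ∂_1 = 4 − 3 = 1, and the invariant factors of ∂_1 are all 1, so H_0 = Z.
  H_1: rank ker ∂_1 − rank ∂_2 = (4 − 3) − 0 = 1, and there is no ∂_2, so H_1 = Z.

As a check, the Euler characteristic is 4 − 4 = 0, which agrees with 1 − 1 = 0.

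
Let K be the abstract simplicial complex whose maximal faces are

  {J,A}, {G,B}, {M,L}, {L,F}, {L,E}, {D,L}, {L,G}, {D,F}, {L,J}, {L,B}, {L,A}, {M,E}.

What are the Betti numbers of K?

Take the total order A < B < D < E < F < G < J < L < M on the vertex set. Then K (dimension 1) consists of the simplices:

  0-simplices (9): A, B, D, E, F, G, J, L, M
  1-simplices (12): AJ, AL, BG, BL, DF, DL, EL, EM, FL, GL, JL, LM

Hence C_0 ≅ Z^9, C_1 ≅ Z^12.

Boundary ∂_1: C_1 → C_0 is given by ∂[p,q] = [q] − [p]. For instance
  ∂FL = L − F.
The 9×12 boundary matrix has rank 8 and Smith normal form diag(1,1,1,1,1,1,1,1).

Reading off H_k = ker ∂_k / im ∂_{k+1}:

  H_0: rank C_0 − rank ∂_1 = 9 − 8 = 1, and the invariant factors of ∂_1 are all 1, so H_0 = Z.
  H_1: rank ker ∂_1 − rank ∂_2 = (12 − 8) − 0 = 4, and there is no ∂_2, so H_1 = Z^4.

As a check, the Euler characteristic is 9 − 12 = -3, which agrees with 1 − 4 = -3.

Hence the Betti numbers are b_0 = 1, b_1 = 4.

b_0 = 1, b_1 = 4.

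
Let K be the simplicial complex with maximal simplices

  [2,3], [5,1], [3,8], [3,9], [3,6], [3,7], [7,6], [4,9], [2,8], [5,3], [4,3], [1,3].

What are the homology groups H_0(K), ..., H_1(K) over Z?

H_0 = Z,  H_1 = Z^4.

Fix the vertex order 1 < 2 < 3 < 4 < 5 < 6 < 7 < 8 < 9 and write every simplex with vertices in increasing order. Then dim K = 1 and the simplices of K are:

  0-simplices (9): [1], [2], [3], [4], [5], [6], [7], [8], [9]
  1-simplices (12): [1,3], [1,5], [2,3], [2,8], [3,4], [3,5], [3,6], [3,7], [3,8], [3,9], [4,9], [6,7]

so the chain groups are C_0 ≅ Z^9, C_1 ≅ Z^12.

∂_1: C_1 → C_0 sends each edge [p,q] (with p < q) to q − p. For instance
  ∂[1,5] = [5] − [1].
The 9×12 boundary matrix has rank 8 and Smith normal form diag(1,1,1,1,1,1,1,1).

Now H_k = ker ∂_k / im ∂_{k+1}, so:

  H_0: rank C_0 − rank ∂_1 = 9 − 8 = 1, and the invariant factors of ∂_1 are all 1, so H_0 ≅ Z.
  H_1: rank ker ∂_1 − rank ∂_2 = (12 − 8) − 0 = 4, and there is no ∂_2, so H_1 ≅ Z^4.

(K is a triangulation of a wedge of 4 circles.)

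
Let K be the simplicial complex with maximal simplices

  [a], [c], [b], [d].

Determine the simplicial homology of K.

We work with the vertex ordering a < b < c < d. The simplices of K, each written with vertices in increasing order, are:

  0-simplices (4): a, b, c, d

so the chain groups are C_0 ≅ Z^4.

Computing H_k = (kernel of ∂_k) / (image of ∂_{k+1}):

  H_0: rank C_0 − rank ∂_1 = 4 − 0 = 4, and there is no ∂_1, so H_0 = Z^4.

H_0 = Z^4.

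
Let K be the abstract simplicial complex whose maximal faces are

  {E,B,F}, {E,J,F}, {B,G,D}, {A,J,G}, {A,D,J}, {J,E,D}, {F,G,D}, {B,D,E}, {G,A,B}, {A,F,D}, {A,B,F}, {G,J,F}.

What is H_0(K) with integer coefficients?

We work with the vertex ordering A < B < D < E < F < G < J. The simplices of K, each written with vertices in increasing order, are:

  0-simplices (7): A, B, D, E, F, G, J
  1-simplices (18): AB, AD, AF, AG, AJ, BD, BE, BF, BG, DE, DF, DG, DJ, EF, EJ, FG, FJ, GJ
  2-simplices (12): ABF, ABG, ADF, ADJ, AGJ, BDE, BDG, BEF, DEJ, DFG, EFJ, FGJ

Hence C_0 ≅ Z^7, C_1 ≅ Z^18, C_2 ≅ Z^12.

The boundary map ∂_1: C_1 → C_0 maps an edge to its endpoints' difference, ∂[p,q] = q − p.
As a 7×18 matrix over Z this has rank 6, with invariant factors (1,1,1,1,1,1).

Boundary ∂_2: C_2 → C_1 maps a triangle to the signed sum of its edges. For instance
  ∂ADJ = DJ − AJ + AD,
  ∂BDG = DG − BG + BD.
The 18×12 boundary matrix has rank 12 and Smith normal form diag(1,1,1,1,1,1,1,1,1,1,1,2).

From H_k ≅ ker(∂_k) / im(∂_{k+1}) we obtain:

  H_0: rank C_0 − rank ∂_1 = 7 − 6 = 1, and the invariant factors of ∂_1 are all 1, so H_0 ≅ Z.

H_0 = Z.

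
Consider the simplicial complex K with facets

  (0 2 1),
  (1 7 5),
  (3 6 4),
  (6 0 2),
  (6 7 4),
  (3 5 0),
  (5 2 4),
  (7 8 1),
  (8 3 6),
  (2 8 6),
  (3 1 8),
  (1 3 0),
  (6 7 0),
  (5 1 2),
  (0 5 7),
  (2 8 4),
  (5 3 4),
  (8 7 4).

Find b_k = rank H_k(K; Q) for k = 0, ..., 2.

Order the vertices as 0 < 1 < 2 < 3 < 4 < 5 < 6 < 7 < 8. Listing each simplex with vertices in this order, K has dimension 2 with simplices:

  0-simplices (9): [0], [1], [2], [3], [4], [5], [6], [7], [8]
  1-simplices (27): (27 of them)
  2-simplices (18): [0,1,2], [0,1,3], [0,2,6], [0,3,5], [0,5,7], [0,6,7], [1,2,5], [1,3,8], [1,5,7], [1,7,8], [2,4,5], [2,4,8], [2,6,8], [3,4,5], [3,4,6], [3,6,8], [4,6,7], [4,7,8]

giving chain groups C_0 ≅ Z^9, C_1 ≅ Z^27, C_2 ≅ Z^18.

Boundary ∂_1: C_1 → C_0 maps an edge to its endpoints' difference, ∂[p,q] = q − p.
The 9×27 boundary matrix has rank 8 and Smith normal form diag(1,1,1,1,1,1,1,1).

The boundary map ∂_2: C_2 → C_1 maps a triangle to the signed sum of its edges. For instance
  ∂[0,6,7] = [6,7] − [0,7] + [0,6],
  ∂[0,1,3] = [1,3] − [0,3] + [0,1].
This gives a 27×18 integer matrix of rank 18; reducing to Smith normal form yields diagonal entries (1,1,1,1,1,1,1,1,1,1,1,1,1,1,1,1,1,2).

From H_k ≅ ker(∂_k) / im(∂_{k+1}) we obtain:

  H_0: rank C_0 − rank ∂_1 = 9 − 8 = 1, and the invariant factors of ∂_1 are all 1, so H_0 = Z.
  H_1: rank ker ∂_1 − rank ∂_2 = (27 − 8) − 18 = 1, and ∂_2 has invariant factor 2 > 1, so H_1 = Z ⊕ Z/2.
  H_2: rank ker ∂_2 − rank ∂_3 = (18 − 18) − 0 = 0, and there is no ∂_3, so H_2 = 0.

(K is a triangulation of the Klein bottle.)

Hence the Betti numbers are b_0 = 1, b_1 = 1, b_2 = 0.

b_0 = 1, b_1 = 1, b_2 = 0.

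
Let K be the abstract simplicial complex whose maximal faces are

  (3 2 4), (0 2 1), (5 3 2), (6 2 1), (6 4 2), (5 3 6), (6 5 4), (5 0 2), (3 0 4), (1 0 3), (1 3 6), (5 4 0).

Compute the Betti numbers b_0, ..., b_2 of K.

b_0 = 1, b_1 = 0, b_2 = 0.

Order the vertices as 0 < 1 < 2 < 3 < 4 < 5 < 6. Listing each simplex with vertices in this order, K has dimension 2 with simplices:

  0-simplices (7): [0], [1], [2], [3], [4], [5], [6]
  1-simplices (18): [0,1], [0,2], [0,3], [0,4], [0,5], [1,2], [1,3], [1,6], [2,3], [2,4], [2,5], [2,6], [3,4], [3,5], [3,6], [4,5], [4,6], [5,6]
  2-simplices (12): [0,1,2], [0,1,3], [0,2,5], [0,3,4], [0,4,5], [1,2,6], [1,3,6], [2,3,4], [2,3,5], [2,4,6], [3,5,6], [4,5,6]

so the chain groups are C_0 ≅ Z^7, C_1 ≅ Z^18, C_2 ≅ Z^12.

The boundary map ∂_1: C_1 → C_0 is given by ∂[p,q] = [q] − [p]. For instance
  ∂[2,5] = [5] − [2].
This gives a 7×18 integer matrix of rank 6; reducing to Smith normal form yields diagonal entries (1,1,1,1,1,1).

∂_2: C_2 → C_1 sends each 2-simplex [p,q,r] to [q,r] − [p,r] + [p,q]. For instance
  ∂[2,3,5] = [3,5] − [2,5] + [2,3],
  ∂[0,1,2] = [1,2] − [0,2] + [0,1].
The 18×12 boundary matrix has rank 12 and Smith normal form diag(1,1,1,1,1,1,1,1,1,1,1,2).

From H_k ≅ ker(∂_k) / im(∂_{k+1}) we obtain:

  H_0: rank C_0 − rank ∂_1 = 7 − 6 = 1, and the invariant factors of ∂_1 are all 1, so H_0 ≅ Z.
  H_1: rank ker ∂_1 − rank ∂_2 = (18 − 6) − 12 = 0, and ∂_2 has invariant factor 2 > 1, so H_1 ≅ Z/2.
  H_2: rank ker ∂_2 − rank ∂_3 = (12 − 12) − 0 = 0, and there is no ∂_3, so H_2 ≅ 0.

As a check, the Euler characteristic is 7 − 18 + 12 = 1, which agrees with 1 − 0 + 0 = 1.

Hence the Betti numbers are b_0 = 1, b_1 = 0, b_2 = 0.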